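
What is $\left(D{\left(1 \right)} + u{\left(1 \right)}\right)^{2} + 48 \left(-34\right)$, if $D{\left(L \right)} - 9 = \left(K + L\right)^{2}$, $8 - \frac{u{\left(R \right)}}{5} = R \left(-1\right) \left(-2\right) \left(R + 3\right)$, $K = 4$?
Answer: $-476$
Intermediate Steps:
$u{\left(R \right)} = 40 - 10 R \left(3 + R\right)$ ($u{\left(R \right)} = 40 - 5 R \left(-1\right) \left(-2\right) \left(R + 3\right) = 40 - 5 - R \left(-2\right) \left(3 + R\right) = 40 - 5 \cdot 2 R \left(3 + R\right) = 40 - 10 R \left(3 + R\right)$)
$D{\left(L \right)} = 9 + \left(4 + L\right)^{2}$
$\left(D{\left(1 \right)} + u{\left(1 \right)}\right)^{2} + 48 \left(-34\right) = \left(\left(9 + \left(4 + 1\right)^{2}\right) - \left(-10 + 10\right)\right)^{2} + 48 \left(-34\right) = \left(\left(9 + 5^{2}\right) - 0\right)^{2} - 1632 = \left(\left(9 + 25\right) - 0\right)^{2} - 1632 = \left(34 + 0\right)^{2} - 1632 = 34^{2} - 1632 = 1156 - 1632 = -476$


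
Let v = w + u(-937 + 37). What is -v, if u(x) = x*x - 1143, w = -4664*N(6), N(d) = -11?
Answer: -860161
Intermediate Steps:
w = 51304 (w = -4664*(-11) = 51304)
u(x) = -1143 + x**2 (u(x) = x**2 - 1143 = -1143 + x**2)
v = 860161 (v = 51304 + (-1143 + (-937 + 37)**2) = 51304 + (-1143 + (-900)**2) = 51304 + (-1143 + 810000) = 51304 + 808857 = 860161)
-v = -1*860161 = -860161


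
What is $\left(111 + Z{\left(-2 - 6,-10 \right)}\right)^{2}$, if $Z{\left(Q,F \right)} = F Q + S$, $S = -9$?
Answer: $33124$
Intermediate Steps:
$Z{\left(Q,F \right)} = -9 + F Q$ ($Z{\left(Q,F \right)} = F Q - 9 = -9 + F Q$)
$\left(111 + Z{\left(-2 - 6,-10 \right)}\right)^{2} = \left(111 - \left(9 + 10 \left(-2 - 6\right)\right)\right)^{2} = \left(111 - -71\right)^{2} = \left(111 + \left(-9 + 80\right)\right)^{2} = \left(111 + 71\right)^{2} = 182^{2} = 33124$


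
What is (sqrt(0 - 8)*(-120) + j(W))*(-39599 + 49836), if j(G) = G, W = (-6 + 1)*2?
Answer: -102370 - 2456880*I*sqrt(2) ≈ -1.0237e+5 - 3.4746e+6*I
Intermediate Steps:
W = -10 (W = -5*2 = -10)
(sqrt(0 - 8)*(-120) + j(W))*(-39599 + 49836) = (sqrt(0 - 8)*(-120) - 10)*(-39599 + 49836) = (sqrt(-8)*(-120) - 10)*10237 = ((2*I*sqrt(2))*(-120) - 10)*10237 = (-240*I*sqrt(2) - 10)*10237 = (-10 - 240*I*sqrt(2))*10237 = -102370 - 2456880*I*sqrt(2)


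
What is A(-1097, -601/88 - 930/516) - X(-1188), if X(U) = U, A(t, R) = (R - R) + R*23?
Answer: 3744143/3784 ≈ 989.47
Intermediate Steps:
A(t, R) = 23*R (A(t, R) = 0 + 23*R = 23*R)
A(-1097, -601/88 - 930/516) - X(-1188) = 23*(-601/88 - 930/516) - 1*(-1188) = 23*(-601*1/88 - 930*1/516) + 1188 = 23*(-601/88 - 155/86) + 1188 = 23*(-32663/3784) + 1188 = -751249/3784 + 1188 = 3744143/3784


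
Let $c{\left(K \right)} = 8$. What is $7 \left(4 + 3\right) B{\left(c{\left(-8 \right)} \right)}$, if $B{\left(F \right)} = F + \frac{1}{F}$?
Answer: $\frac{3185}{8} \approx 398.13$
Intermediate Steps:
$7 \left(4 + 3\right) B{\left(c{\left(-8 \right)} \right)} = 7 \left(4 + 3\right) \left(8 + \frac{1}{8}\right) = 7 \cdot 7 \left(8 + \frac{1}{8}\right) = 49 \cdot \frac{65}{8} = \frac{3185}{8}$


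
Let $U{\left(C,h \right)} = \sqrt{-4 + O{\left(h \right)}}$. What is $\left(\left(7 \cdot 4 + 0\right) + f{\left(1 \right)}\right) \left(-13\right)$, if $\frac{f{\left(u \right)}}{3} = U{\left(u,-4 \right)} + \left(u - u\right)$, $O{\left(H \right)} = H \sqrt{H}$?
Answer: $-364 - 78 \sqrt{-1 - 2 i} \approx -425.32 + 99.218 i$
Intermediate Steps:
$O{\left(H \right)} = H^{\frac{3}{2}}$
$U{\left(C,h \right)} = \sqrt{-4 + h^{\frac{3}{2}}}$
$f{\left(u \right)} = 3 \sqrt{-4 - 8 i}$ ($f{\left(u \right)} = 3 \left(\sqrt{-4 + \left(-4\right)^{\frac{3}{2}}} + \left(u - u\right)\right) = 3 \left(\sqrt{-4 - 8 i} + 0\right) = 3 \sqrt{-4 - 8 i}$)
$\left(\left(7 \cdot 4 + 0\right) + f{\left(1 \right)}\right) \left(-13\right) = \left(\left(7 \cdot 4 + 0\right) + 6 \sqrt{-1 - 2 i}\right) \left(-13\right) = \left(\left(28 + 0\right) + 6 \sqrt{-1 - 2 i}\right) \left(-13\right) = \left(28 + 6 \sqrt{-1 - 2 i}\right) \left(-13\right) = -364 - 78 \sqrt{-1 - 2 i}$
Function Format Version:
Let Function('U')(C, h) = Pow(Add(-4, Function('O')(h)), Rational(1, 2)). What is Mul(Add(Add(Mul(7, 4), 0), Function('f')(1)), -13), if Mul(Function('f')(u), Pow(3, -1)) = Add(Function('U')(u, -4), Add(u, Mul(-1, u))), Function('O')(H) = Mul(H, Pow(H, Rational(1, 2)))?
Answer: Add(-364, Mul(-78, Pow(Add(-1, Mul(-2, I)), Rational(1, 2)))) ≈ Add(-425.32, Mul(99.218, I))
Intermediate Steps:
Function('O')(H) = Pow(H, Rational(3, 2))
Function('U')(C, h) = Pow(Add(-4, Pow(h, Rational(3, 2))), Rational(1, 2))
Function('f')(u) = Mul(3, Pow(Add(-4, Mul(-8, I)), Rational(1, 2))) (Function('f')(u) = Mul(3, Add(Pow(Add(-4, Pow(-4, Rational(3, 2))), Rational(1, 2)), Add(u, Mul(-1, u)))) = Mul(3, Add(Pow(Add(-4, Mul(-8, I)), Rational(1, 2)), 0)) = Mul(3, Pow(Add(-4, Mul(-8, I)), Rational(1, 2))))
Mul(Add(Add(Mul(7, 4), 0), Function('f')(1)), -13) = Mul(Add(Add(Mul(7, 4), 0), Mul(6, Pow(Add(-1, Mul(-2, I)), Rational(1, 2)))), -13) = Mul(Add(Add(28, 0), Mul(6, Pow(Add(-1, Mul(-2, I)), Rational(1, 2)))), -13) = Mul(Add(28, Mul(6, Pow(Add(-1, Mul(-2, I)), Rational(1, 2)))), -13) = Add(-364, Mul(-78, Pow(Add(-1, Mul(-2, I)), Rational(1, 2))))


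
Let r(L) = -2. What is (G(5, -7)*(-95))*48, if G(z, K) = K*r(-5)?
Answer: -63840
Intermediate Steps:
G(z, K) = -2*K (G(z, K) = K*(-2) = -2*K)
(G(5, -7)*(-95))*48 = (-2*(-7)*(-95))*48 = (14*(-95))*48 = -1330*48 = -63840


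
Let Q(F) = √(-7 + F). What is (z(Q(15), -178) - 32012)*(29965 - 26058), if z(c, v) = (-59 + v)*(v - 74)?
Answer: 108270784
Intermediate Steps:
z(c, v) = (-74 + v)*(-59 + v) (z(c, v) = (-59 + v)*(-74 + v) = (-74 + v)*(-59 + v))
(z(Q(15), -178) - 32012)*(29965 - 26058) = ((4366 + (-178)² - 133*(-178)) - 32012)*(29965 - 26058) = ((4366 + 31684 + 23674) - 32012)*3907 = (59724 - 32012)*3907 = 27712*3907 = 108270784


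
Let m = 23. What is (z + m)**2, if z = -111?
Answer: 7744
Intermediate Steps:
(z + m)**2 = (-111 + 23)**2 = (-88)**2 = 7744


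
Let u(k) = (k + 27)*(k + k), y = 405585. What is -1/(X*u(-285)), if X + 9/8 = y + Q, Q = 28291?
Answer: -2/127611278235 ≈ -1.5673e-11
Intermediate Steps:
u(k) = 2*k*(27 + k) (u(k) = (27 + k)*(2*k) = 2*k*(27 + k))
X = 3470999/8 (X = -9/8 + (405585 + 28291) = -9/8 + 433876 = 3470999/8 ≈ 4.3388e+5)
-1/(X*u(-285)) = -1/(3470999/8*(2*(-285)*(27 - 285))) = -8/(3470999*(2*(-285)*(-258))) = -8/(3470999*147060) = -1*2/127611278235 = -2/127611278235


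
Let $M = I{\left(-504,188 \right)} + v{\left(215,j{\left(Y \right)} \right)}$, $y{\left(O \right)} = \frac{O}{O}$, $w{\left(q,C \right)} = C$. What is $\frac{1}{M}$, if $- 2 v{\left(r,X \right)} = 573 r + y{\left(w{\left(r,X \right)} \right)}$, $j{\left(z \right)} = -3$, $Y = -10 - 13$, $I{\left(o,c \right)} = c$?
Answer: $- \frac{1}{61410} \approx -1.6284 \cdot 10^{-5}$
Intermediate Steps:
$Y = -23$ ($Y = -10 - 13 = -23$)
$y{\left(O \right)} = 1$
$v{\left(r,X \right)} = - \frac{1}{2} - \frac{573 r}{2}$ ($v{\left(r,X \right)} = - \frac{573 r + 1}{2} = - \frac{1 + 573 r}{2} = - \frac{1}{2} - \frac{573 r}{2}$)
$M = -61410$ ($M = 188 - 61598 = -61410$)
$\frac{1}{M} = \frac{1}{-61410} = - \frac{1}{61410}$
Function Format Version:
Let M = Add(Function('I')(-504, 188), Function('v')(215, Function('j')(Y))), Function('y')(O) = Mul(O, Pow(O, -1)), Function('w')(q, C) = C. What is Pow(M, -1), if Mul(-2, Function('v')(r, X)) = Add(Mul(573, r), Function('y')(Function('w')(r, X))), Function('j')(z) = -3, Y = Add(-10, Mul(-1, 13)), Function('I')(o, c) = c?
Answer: Rational(-1, 61410) ≈ -1.6284e-5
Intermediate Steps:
Y = -23 (Y = Add(-10, -13) = -23)
Function('y')(O) = 1
Function('v')(r, X) = Add(Rational(-1, 2), Mul(Rational(-573, 2), r)) (Function('v')(r, X) = Mul(Rational(-1, 2), Add(Mul(573, r), 1)) = Mul(Rational(-1, 2), Add(1, Mul(573, r))) = Add(Rational(-1, 2), Mul(Rational(-573, 2), r)))
M = -61410 (M = Add(188, Add(Rational(-1, 2), Mul(Rational(-573, 2), 215))) = Add(188, Add(Rational(-1, 2), Rational(-123195, 2))) = Add(188, -61598) = -61410)
Pow(M, -1) = Pow(-61410, -1) = Rational(-1, 61410)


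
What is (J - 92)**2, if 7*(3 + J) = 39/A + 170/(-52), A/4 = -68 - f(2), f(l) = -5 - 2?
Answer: 4495489746049/493017616 ≈ 9118.3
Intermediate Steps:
f(l) = -7
A = -244 (A = 4*(-68 - 1*(-7)) = 4*(-68 + 7) = 4*(-61) = -244)
J = -77489/22204 (J = -3 + (39/(-244) + 170/(-52))/7 = -3 + (39*(-1/244) + 170*(-1/52))/7 = -3 + (-39/244 - 85/26)/7 = -3 + (1/7)*(-10877/3172) = -3 - 10877/22204 = -77489/22204 ≈ -3.4899)
(J - 92)**2 = (-77489/22204 - 92)**2 = (-2120257/22204)**2 = 4495489746049/493017616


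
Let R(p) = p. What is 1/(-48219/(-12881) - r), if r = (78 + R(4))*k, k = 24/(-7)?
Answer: 90167/25687341 ≈ 0.0035102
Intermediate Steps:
k = -24/7 (k = 24*(-1/7) = -24/7 ≈ -3.4286)
r = -1968/7 (r = (78 + 4)*(-24/7) = 82*(-24/7) = -1968/7 ≈ -281.14)
1/(-48219/(-12881) - r) = 1/(-48219/(-12881) - 1*(-1968/7)) = 1/(-48219*(-1/12881) + 1968/7) = 1/(48219/12881 + 1968/7) = 1/(25687341/90167) = 90167/25687341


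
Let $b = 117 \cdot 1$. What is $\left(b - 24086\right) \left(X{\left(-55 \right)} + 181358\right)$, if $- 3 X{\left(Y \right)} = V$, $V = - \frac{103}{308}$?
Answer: $- \frac{365145696205}{84} \approx -4.347 \cdot 10^{9}$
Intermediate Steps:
$b = 117$
$V = - \frac{103}{308} \approx -0.33442$
$X{\left(Y \right)} = \frac{103}{924}$ ($X{\left(Y \right)} = \left(- \frac{1}{3}\right) \left(- \frac{103}{308}\right) = \frac{103}{924}$)
$\left(b - 24086\right) \left(X{\left(-55 \right)} + 181358\right) = \left(117 - 24086\right) \left(\frac{103}{924} + 181358\right) = \left(117 + \left(-158590 + 134504\right)\right) \frac{167574895}{924} = \left(117 - 24086\right) \frac{167574895}{924} = \left(-23969\right) \frac{167574895}{924} = - \frac{365145696205}{84}$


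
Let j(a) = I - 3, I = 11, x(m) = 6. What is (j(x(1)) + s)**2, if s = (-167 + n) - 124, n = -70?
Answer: 124609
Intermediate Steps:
s = -361 (s = (-167 - 70) - 124 = -237 - 124 = -361)
j(a) = 8 (j(a) = 11 - 3 = 8)
(j(x(1)) + s)**2 = (8 - 361)**2 = (-353)**2 = 124609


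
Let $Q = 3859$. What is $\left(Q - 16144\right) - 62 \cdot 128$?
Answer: $-20221$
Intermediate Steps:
$\left(Q - 16144\right) - 62 \cdot 128 = \left(3859 - 16144\right) - 62 \cdot 128 = -12285 - 7936 = -20221$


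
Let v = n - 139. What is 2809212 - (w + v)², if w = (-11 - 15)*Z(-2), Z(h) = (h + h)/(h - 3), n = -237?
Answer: 66294044/25 ≈ 2.6518e+6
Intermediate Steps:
Z(h) = 2*h/(-3 + h) (Z(h) = (2*h)/(-3 + h) = 2*h/(-3 + h))
v = -376 (v = -237 - 139 = -376)
w = -104/5 (w = (-11 - 15)*(2*(-2)/(-3 - 2)) = -52*(-2)/(-5) = -52*(-2)*(-1)/5 = -26*⅘ = -104/5 ≈ -20.800)
2809212 - (w + v)² = 2809212 - (-104/5 - 376)² = 2809212 - (-1984/5)² = 2809212 - 1*3936256/25 = 2809212 - 3936256/25 = 66294044/25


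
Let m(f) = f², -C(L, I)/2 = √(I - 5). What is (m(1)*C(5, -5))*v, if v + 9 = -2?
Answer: 22*I*√10 ≈ 69.57*I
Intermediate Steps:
v = -11 (v = -9 - 2 = -11)
C(L, I) = -2*√(-5 + I) (C(L, I) = -2*√(I - 5) = -2*√(-5 + I))
(m(1)*C(5, -5))*v = (1²*(-2*√(-5 - 5)))*(-11) = (1*(-2*I*√10))*(-11) = -2*I*√10*(-11) = 22*I*√10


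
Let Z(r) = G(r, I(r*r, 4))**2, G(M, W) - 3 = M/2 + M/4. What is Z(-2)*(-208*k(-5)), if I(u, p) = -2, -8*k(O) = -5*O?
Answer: 2925/2 ≈ 1462.5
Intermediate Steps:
k(O) = 5*O/8 (k(O) = -(-5)*O/8 = 5*O/8)
G(M, W) = 3 + 3*M/4 (G(M, W) = 3 + (M/2 + M/4) = 3 + 3*M/4)
Z(r) = (3 + 3*r/4)**2
Z(-2)*(-208*k(-5)) = (9*(4 - 2)**2/16)*(-130*(-5)) = ((9/16)*2**2)*(-208*(-25/8)) = ((9/16)*4)*650 = (9/4)*650 = 2925/2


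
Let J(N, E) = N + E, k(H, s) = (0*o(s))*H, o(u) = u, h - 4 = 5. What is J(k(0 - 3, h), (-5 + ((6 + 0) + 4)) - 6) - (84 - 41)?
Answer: -44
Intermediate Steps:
h = 9 (h = 4 + 5 = 9)
k(H, s) = 0 (k(H, s) = (0*s)*H = 0*H = 0)
J(N, E) = E + N
J(k(0 - 3, h), (-5 + ((6 + 0) + 4)) - 6) - (84 - 41) = (((-5 + ((6 + 0) + 4)) - 6) + 0) - (84 - 41) = (((-5 + (6 + 4)) - 6) + 0) - 1*43 = (((-5 + 10) - 6) + 0) - 43 = ((5 - 6) + 0) - 43 = (-1 + 0) - 43 = -1 - 43 = -44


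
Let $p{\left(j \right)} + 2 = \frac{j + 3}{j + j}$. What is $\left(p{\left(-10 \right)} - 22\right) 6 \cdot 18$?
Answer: $- \frac{12771}{5} \approx -2554.2$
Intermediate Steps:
$p{\left(j \right)} = -2 + \frac{3 + j}{2 j}$ ($p{\left(j \right)} = -2 + \frac{j + 3}{j + j} = -2 + \frac{3 + j}{2 j}$)
$\left(p{\left(-10 \right)} - 22\right) 6 \cdot 18 = \left(\frac{3 \left(1 - -10\right)}{2 \left(-10\right)} - 22\right) 6 \cdot 18 = \left(\frac{3}{2} \left(- \frac{1}{10}\right) \left(1 + 10\right) - 22\right) 108 = \left(\frac{3}{2} \left(- \frac{1}{10}\right) 11 - 22\right) 108 = \left(- \frac{33}{20} - 22\right) 108 = \left(- \frac{473}{20}\right) 108 = - \frac{12771}{5}$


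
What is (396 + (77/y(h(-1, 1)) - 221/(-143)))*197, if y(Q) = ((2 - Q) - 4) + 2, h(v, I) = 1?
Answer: 694622/11 ≈ 63147.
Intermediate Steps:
y(Q) = -Q (y(Q) = (-2 - Q) + 2 = -Q)
(396 + (77/y(h(-1, 1)) - 221/(-143)))*197 = (396 + (77/((-1*1)) - 221/(-143)))*197 = (396 + (77/(-1) - 221*(-1/143)))*197 = (396 + (77*(-1) + 17/11))*197 = (396 + (-77 + 17/11))*197 = (396 - 830/11)*197 = (3526/11)*197 = 694622/11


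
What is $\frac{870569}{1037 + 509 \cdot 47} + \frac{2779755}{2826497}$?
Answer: $\frac{2530043351593}{70549365120} \approx 35.862$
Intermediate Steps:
$\frac{870569}{1037 + 509 \cdot 47} + \frac{2779755}{2826497} = \frac{870569}{1037 + 23923} + 2779755 \cdot \frac{1}{2826497} = \frac{870569}{24960} + \frac{2779755}{2826497} = \frac{2530043351593}{70549365120}$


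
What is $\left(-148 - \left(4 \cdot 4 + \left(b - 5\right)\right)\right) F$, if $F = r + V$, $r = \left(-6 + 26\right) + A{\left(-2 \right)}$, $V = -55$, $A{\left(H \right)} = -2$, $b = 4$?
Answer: $6031$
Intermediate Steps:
$r = 18$ ($r = \left(-6 + 26\right) - 2 = 20 - 2 = 18$)
$F = -37$ ($F = 18 - 55 = -37$)
$\left(-148 - \left(4 \cdot 4 + \left(b - 5\right)\right)\right) F = \left(-148 - \left(4 \cdot 4 + \left(4 - 5\right)\right)\right) \left(-37\right) = \left(-148 - \left(16 + \left(4 - 5\right)\right)\right) \left(-37\right) = \left(-148 - \left(16 - 1\right)\right) \left(-37\right) = \left(-148 - 15\right) \left(-37\right) = \left(-163\right) \left(-37\right) = 6031$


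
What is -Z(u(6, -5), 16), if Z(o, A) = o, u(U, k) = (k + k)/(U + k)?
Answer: 10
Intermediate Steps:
u(U, k) = 2*k/(U + k) (u(U, k) = (2*k)/(U + k) = 2*k/(U + k))
-Z(u(6, -5), 16) = -2*(-5)/(6 - 5) = -2*(-5)/1 = -2*(-5) = -1*(-10) = 10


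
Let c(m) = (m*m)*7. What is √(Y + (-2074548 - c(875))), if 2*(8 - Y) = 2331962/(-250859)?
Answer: 2*I*√116954436710076609/250859 ≈ 2726.5*I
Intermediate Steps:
c(m) = 7*m² (c(m) = m²*7 = 7*m²)
Y = 3172853/250859 (Y = 8 - 1165981/(-250859) = 8 - 1165981*(-1)/250859 = 8 - ½*(-2331962/250859) = 8 + 1165981/250859 = 3172853/250859 ≈ 12.648)
√(Y + (-2074548 - c(875))) = √(3172853/250859 + (-2074548 - 7*875²)) = √(3172853/250859 + (-2074548 - 7*765625)) = √(3172853/250859 + (-2074548 - 1*5359375)) = √(3172853/250859 + (-2074548 - 5359375)) = √(3172853/250859 - 7433923) = √(-1864863317004/250859) = 2*I*√116954436710076609/250859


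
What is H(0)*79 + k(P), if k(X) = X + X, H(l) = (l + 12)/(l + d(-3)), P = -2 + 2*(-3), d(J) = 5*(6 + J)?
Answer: 236/5 ≈ 47.200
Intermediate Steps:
d(J) = 30 + 5*J
P = -8 (P = -2 - 6 = -8)
H(l) = (12 + l)/(15 + l) (H(l) = (l + 12)/(l + (30 + 5*(-3))) = (12 + l)/(l + (30 - 15)) = (12 + l)/(l + 15) = (12 + l)/(15 + l))
k(X) = 2*X
H(0)*79 + k(P) = ((12 + 0)/(15 + 0))*79 + 2*(-8) = (12/15)*79 - 16 = ((1/15)*12)*79 - 16 = (⅘)*79 - 16 = 316/5 - 16 = 236/5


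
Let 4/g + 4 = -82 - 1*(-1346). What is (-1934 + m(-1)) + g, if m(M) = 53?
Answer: -592514/315 ≈ -1881.0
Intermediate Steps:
g = 1/315 (g = 4/(-4 + (-82 - 1*(-1346))) = 4/(-4 + (-82 + 1346)) = 4/(-4 + 1264) = 4/1260 = 4*(1/1260) = 1/315 ≈ 0.0031746)
(-1934 + m(-1)) + g = (-1934 + 53) + 1/315 = -1881 + 1/315 = -592514/315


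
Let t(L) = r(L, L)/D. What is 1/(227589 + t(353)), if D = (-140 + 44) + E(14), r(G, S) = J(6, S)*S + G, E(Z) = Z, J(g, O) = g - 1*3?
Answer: 41/9330443 ≈ 4.3942e-6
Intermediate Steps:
J(g, O) = -3 + g (J(g, O) = g - 3 = -3 + g)
r(G, S) = G + 3*S (r(G, S) = (-3 + 6)*S + G = 3*S + G = G + 3*S)
D = -82 (D = (-140 + 44) + 14 = -96 + 14 = -82)
t(L) = -2*L/41 (t(L) = (L + 3*L)/(-82) = (4*L)*(-1/82) = -2*L/41)
1/(227589 + t(353)) = 1/(227589 - 2/41*353) = 1/(227589 - 706/41) = 1/(9330443/41) = 41/9330443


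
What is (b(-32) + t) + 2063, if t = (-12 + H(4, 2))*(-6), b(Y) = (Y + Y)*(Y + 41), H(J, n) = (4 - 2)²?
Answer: 1535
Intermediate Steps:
H(J, n) = 4 (H(J, n) = 2² = 4)
b(Y) = 2*Y*(41 + Y) (b(Y) = (2*Y)*(41 + Y) = 2*Y*(41 + Y))
t = 48 (t = (-12 + 4)*(-6) = -8*(-6) = 48)
(b(-32) + t) + 2063 = (2*(-32)*(41 - 32) + 48) + 2063 = (2*(-32)*9 + 48) + 2063 = (-576 + 48) + 2063 = -528 + 2063 = 1535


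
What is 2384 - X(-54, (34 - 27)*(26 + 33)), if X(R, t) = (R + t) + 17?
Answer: 2008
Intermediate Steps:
X(R, t) = 17 + R + t
2384 - X(-54, (34 - 27)*(26 + 33)) = 2384 - (17 - 54 + (34 - 27)*(26 + 33)) = 2384 - (17 - 54 + 7*59) = 2384 - (17 - 54 + 413) = 2384 - 1*376 = 2384 - 376 = 2008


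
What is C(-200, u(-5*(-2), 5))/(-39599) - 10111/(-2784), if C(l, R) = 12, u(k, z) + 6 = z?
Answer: 400352081/110243616 ≈ 3.6315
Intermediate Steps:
u(k, z) = -6 + z
C(-200, u(-5*(-2), 5))/(-39599) - 10111/(-2784) = 12/(-39599) - 10111/(-2784) = 12*(-1/39599) - 10111*(-1/2784) = -12/39599 + 10111/2784 = 400352081/110243616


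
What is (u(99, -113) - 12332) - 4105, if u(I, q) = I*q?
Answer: -27624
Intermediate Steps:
(u(99, -113) - 12332) - 4105 = (99*(-113) - 12332) - 4105 = (-11187 - 12332) - 4105 = -23519 - 4105 = -27624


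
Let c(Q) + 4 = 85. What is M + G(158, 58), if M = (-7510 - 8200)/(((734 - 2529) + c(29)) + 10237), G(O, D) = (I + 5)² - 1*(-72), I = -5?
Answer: 597946/8523 ≈ 70.157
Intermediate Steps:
c(Q) = 81 (c(Q) = -4 + 85 = 81)
G(O, D) = 72 (G(O, D) = (-5 + 5)² - 1*(-72) = 0² + 72 = 0 + 72 = 72)
M = -15710/8523 (M = (-7510 - 8200)/(((734 - 2529) + 81) + 10237) = -15710/((-1795 + 81) + 10237) = -15710/(-1714 + 10237) = -15710/8523 ≈ -1.8432)
M + G(158, 58) = -15710/8523 + 72 = 597946/8523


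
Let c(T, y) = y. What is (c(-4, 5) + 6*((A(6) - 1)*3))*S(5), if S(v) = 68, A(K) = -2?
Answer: -3332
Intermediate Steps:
(c(-4, 5) + 6*((A(6) - 1)*3))*S(5) = (5 + 6*((-2 - 1)*3))*68 = (5 + 6*(-3*3))*68 = (5 + 6*(-9))*68 = (5 - 54)*68 = -49*68 = -3332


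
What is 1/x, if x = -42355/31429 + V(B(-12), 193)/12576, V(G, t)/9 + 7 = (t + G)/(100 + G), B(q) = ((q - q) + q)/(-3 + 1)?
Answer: -263500736/356070317 ≈ -0.74002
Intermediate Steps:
B(q) = -q/2 (B(q) = (0 + q)/(-2) = q*(-½) = -q/2)
V(G, t) = -63 + 9*(G + t)/(100 + G) (V(G, t) = -63 + 9*((t + G)/(100 + G)) = -63 + 9*((G + t)/(100 + G)) = -63 + 9*(G + t)/(100 + G))
x = -356070317/263500736 (x = -42355/31429 + (9*(-700 + 193 - (-3)*(-12))/(100 - ½*(-12)))/12576 = -42355*1/31429 + (9*(-700 + 193 - 6*6)/(100 + 6))*(1/12576) = -42355/31429 + (9*(-700 + 193 - 36)/106)*(1/12576) = -42355/31429 + (9*(1/106)*(-543))*(1/12576) = -42355/31429 - 4887/106*1/12576 = -42355/31429 - 1629/444352 = -356070317/263500736 ≈ -1.3513)
1/x = 1/(-356070317/263500736) = -263500736/356070317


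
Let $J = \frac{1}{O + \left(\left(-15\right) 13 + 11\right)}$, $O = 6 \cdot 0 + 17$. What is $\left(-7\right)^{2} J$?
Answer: $- \frac{49}{167} \approx -0.29341$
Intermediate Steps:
$O = 17$ ($O = 0 + 17 = 17$)
$J = - \frac{1}{167}$ ($J = \frac{1}{17 + \left(\left(-15\right) 13 + 11\right)} = \frac{1}{17 + \left(-195 + 11\right)} = \frac{1}{17 - 184} = \frac{1}{-167} = - \frac{1}{167} \approx -0.005988$)
$\left(-7\right)^{2} J = \left(-7\right)^{2} \left(- \frac{1}{167}\right) = 49 \left(- \frac{1}{167}\right) = - \frac{49}{167}$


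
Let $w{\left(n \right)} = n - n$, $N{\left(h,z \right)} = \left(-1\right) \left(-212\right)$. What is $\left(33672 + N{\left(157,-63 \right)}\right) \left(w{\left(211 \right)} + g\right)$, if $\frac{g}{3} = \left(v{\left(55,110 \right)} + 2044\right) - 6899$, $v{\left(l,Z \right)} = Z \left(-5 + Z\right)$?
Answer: $680560140$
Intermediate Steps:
$g = 20085$ ($g = 3 \left(\left(110 \left(-5 + 110\right) + 2044\right) - 6899\right) = 3 \left(\left(110 \cdot 105 + 2044\right) - 6899\right) = 3 \left(\left(11550 + 2044\right) - 6899\right) = 3 \left(13594 - 6899\right) = 3 \cdot 6695 = 20085$)
$N{\left(h,z \right)} = 212$
$w{\left(n \right)} = 0$
$\left(33672 + N{\left(157,-63 \right)}\right) \left(w{\left(211 \right)} + g\right) = \left(33672 + 212\right) \left(0 + 20085\right) = 33884 \cdot 20085 = 680560140$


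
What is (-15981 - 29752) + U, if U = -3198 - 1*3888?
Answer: -52819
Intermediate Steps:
U = -7086 (U = -3198 - 3888 = -7086)
(-15981 - 29752) + U = (-15981 - 29752) - 7086 = -45733 - 7086 = -52819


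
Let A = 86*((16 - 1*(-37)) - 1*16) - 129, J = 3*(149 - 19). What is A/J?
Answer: 3053/390 ≈ 7.8282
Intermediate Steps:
J = 390 (J = 3*130 = 390)
A = 3053 (A = 86*((16 + 37) - 16) - 129 = 86*(53 - 16) - 129 = 86*37 - 129 = 3182 - 129 = 3053)
A/J = 3053/390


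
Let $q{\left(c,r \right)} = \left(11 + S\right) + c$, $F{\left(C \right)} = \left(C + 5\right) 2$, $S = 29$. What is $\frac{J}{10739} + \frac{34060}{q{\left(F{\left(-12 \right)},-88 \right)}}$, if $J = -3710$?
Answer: $\frac{14064380}{10739} \approx 1309.7$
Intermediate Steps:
$F{\left(C \right)} = 10 + 2 C$ ($F{\left(C \right)} = \left(5 + C\right) 2 = 10 + 2 C$)
$q{\left(c,r \right)} = 40 + c$ ($q{\left(c,r \right)} = \left(11 + 29\right) + c = 40 + c$)
$\frac{J}{10739} + \frac{34060}{q{\left(F{\left(-12 \right)},-88 \right)}} = - \frac{3710}{10739} + \frac{34060}{40 + \left(10 + 2 \left(-12\right)\right)} = \left(-3710\right) \frac{1}{10739} + \frac{34060}{40 + \left(10 - 24\right)} = - \frac{3710}{10739} + \frac{34060}{40 - 14} = - \frac{3710}{10739} + \frac{34060}{26} = - \frac{3710}{10739} + 34060 \cdot \frac{1}{26} = - \frac{3710}{10739} + 1310 = \frac{14064380}{10739}$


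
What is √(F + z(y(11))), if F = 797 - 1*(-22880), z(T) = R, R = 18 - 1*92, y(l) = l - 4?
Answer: √23603 ≈ 153.63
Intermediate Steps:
y(l) = -4 + l
R = -74 (R = 18 - 92 = -74)
z(T) = -74
F = 23677 (F = 797 + 22880 = 23677)
√(F + z(y(11))) = √(23677 - 74) = √23603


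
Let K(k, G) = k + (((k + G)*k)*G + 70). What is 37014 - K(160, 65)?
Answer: -2303216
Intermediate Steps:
K(k, G) = 70 + k + G*k*(G + k) (K(k, G) = k + (((G + k)*k)*G + 70) = k + ((k*(G + k))*G + 70) = k + (G*k*(G + k) + 70) = k + (70 + G*k*(G + k)) = 70 + k + G*k*(G + k))
37014 - K(160, 65) = 37014 - (70 + 160 + 65*160**2 + 160*65**2) = 37014 - (70 + 160 + 65*25600 + 160*4225) = 37014 - (70 + 160 + 1664000 + 676000) = 37014 - 1*2340230 = 37014 - 2340230 = -2303216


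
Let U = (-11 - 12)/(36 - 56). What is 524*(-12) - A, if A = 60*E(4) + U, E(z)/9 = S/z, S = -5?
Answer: -112283/20 ≈ -5614.1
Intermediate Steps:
E(z) = -45/z (E(z) = 9*(-5/z) = -45/z)
U = 23/20 (U = -23/(-20) = -23*(-1/20) = 23/20 ≈ 1.1500)
A = -13477/20 (A = 60*(-45/4) + 23/20 = -675 + 23/20 = -13477/20 ≈ -673.85)
524*(-12) - A = 524*(-12) - 1*(-13477/20) = -6288 + 13477/20 = -112283/20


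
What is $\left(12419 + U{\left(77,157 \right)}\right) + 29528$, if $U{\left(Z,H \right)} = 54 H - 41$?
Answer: $50384$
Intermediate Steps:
$U{\left(Z,H \right)} = -41 + 54 H$ ($U{\left(Z,H \right)} = 54 H - 41 = -41 + 54 H$)
$\left(12419 + U{\left(77,157 \right)}\right) + 29528 = \left(12419 + \left(-41 + 54 \cdot 157\right)\right) + 29528 = \left(12419 + \left(-41 + 8478\right)\right) + 29528 = \left(12419 + 8437\right) + 29528 = 20856 + 29528 = 50384$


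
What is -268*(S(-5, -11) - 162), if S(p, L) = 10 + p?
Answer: 42076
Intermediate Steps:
-268*(S(-5, -11) - 162) = -268*((10 - 5) - 162) = -268*(5 - 162) = -268*(-157) = 42076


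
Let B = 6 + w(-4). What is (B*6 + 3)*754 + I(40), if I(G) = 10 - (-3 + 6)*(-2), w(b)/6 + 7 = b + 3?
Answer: -187730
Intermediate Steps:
w(b) = -24 + 6*b (w(b) = -42 + 6*(b + 3) = -42 + 6*(3 + b) = -42 + (18 + 6*b) = -24 + 6*b)
B = -42 (B = 6 + (-24 + 6*(-4)) = 6 + (-24 - 24) = 6 - 48 = -42)
I(G) = 16 (I(G) = 10 - 3*(-2) = 10 - 1*(-6) = 10 + 6 = 16)
(B*6 + 3)*754 + I(40) = (-42*6 + 3)*754 + 16 = (-252 + 3)*754 + 16 = -249*754 + 16 = -187746 + 16 = -187730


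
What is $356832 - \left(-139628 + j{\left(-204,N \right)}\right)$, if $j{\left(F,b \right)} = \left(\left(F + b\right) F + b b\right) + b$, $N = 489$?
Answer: $314990$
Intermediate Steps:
$j{\left(F,b \right)} = b + b^{2} + F \left(F + b\right)$ ($j{\left(F,b \right)} = \left(F \left(F + b\right) + b^{2}\right) + b = \left(b^{2} + F \left(F + b\right)\right) + b = b + b^{2} + F \left(F + b\right)$)
$356832 - \left(-139628 + j{\left(-204,N \right)}\right) = 356832 + \left(139628 - \left(489 + \left(-204\right)^{2} + 489^{2} - 99756\right)\right) = 356832 + \left(139628 - \left(489 + 41616 + 239121 - 99756\right)\right) = 356832 + \left(139628 - 181470\right) = 356832 - 41842 = 314990$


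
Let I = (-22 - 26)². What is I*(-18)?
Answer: -41472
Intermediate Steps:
I = 2304 (I = (-48)² = 2304)
I*(-18) = 2304*(-18) = -41472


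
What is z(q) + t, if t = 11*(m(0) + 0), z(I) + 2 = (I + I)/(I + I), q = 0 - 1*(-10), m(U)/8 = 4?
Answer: 351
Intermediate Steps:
m(U) = 32 (m(U) = 8*4 = 32)
q = 10 (q = 0 + 10 = 10)
z(I) = -1 (z(I) = -2 + (I + I)/(I + I) = -2 + (2*I)/((2*I)) = -2 + (2*I)*(1/(2*I)) = -2 + 1 = -1)
t = 352 (t = 11*(32 + 0) = 11*32 = 352)
z(q) + t = -1 + 352 = 351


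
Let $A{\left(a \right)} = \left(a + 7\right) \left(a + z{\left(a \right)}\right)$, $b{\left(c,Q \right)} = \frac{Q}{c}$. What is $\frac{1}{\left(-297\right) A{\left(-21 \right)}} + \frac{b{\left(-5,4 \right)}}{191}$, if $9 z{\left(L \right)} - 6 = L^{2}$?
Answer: $- \frac{475829}{113832180} \approx -0.0041801$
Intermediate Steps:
$z{\left(L \right)} = \frac{2}{3} + \frac{L^{2}}{9}$
$A{\left(a \right)} = \left(7 + a\right) \left(\frac{2}{3} + a + \frac{a^{2}}{9}\right)$ ($A{\left(a \right)} = \left(a + 7\right) \left(a + \left(\frac{2}{3} + \frac{a^{2}}{9}\right)\right) = \left(7 + a\right) \left(\frac{2}{3} + a + \frac{a^{2}}{9}\right)$)
$\frac{1}{\left(-297\right) A{\left(-21 \right)}} + \frac{b{\left(-5,4 \right)}}{191} = \frac{1}{\left(-297\right) \left(\frac{14}{3} + \frac{\left(-21\right)^{3}}{9} + \frac{16 \left(-21\right)^{2}}{9} + \frac{23}{3} \left(-21\right)\right)} + \frac{4 \frac{1}{-5}}{191} = - \frac{1}{297 \left(\frac{14}{3} + \frac{1}{9} \left(-9261\right) + \frac{16}{9} \cdot 441 - 161\right)} + 4 \left(- \frac{1}{5}\right) \frac{1}{191} = - \frac{1}{297 \left(\frac{14}{3} - 1029 + 784 - 161\right)} - \frac{4}{955} = - \frac{1}{297 \left(- \frac{1204}{3}\right)} - \frac{4}{955} = \left(- \frac{1}{297}\right) \left(- \frac{3}{1204}\right) - \frac{4}{955} = \frac{1}{119196} - \frac{4}{955} = - \frac{475829}{113832180}$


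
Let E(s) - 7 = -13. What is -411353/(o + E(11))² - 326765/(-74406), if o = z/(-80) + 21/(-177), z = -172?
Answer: -14203401176981705/543919988178 ≈ -26113.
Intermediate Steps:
E(s) = -6 (E(s) = 7 - 13 = -6)
o = 2397/1180 (o = -172/(-80) + 21/(-177) = -172*(-1/80) + 21*(-1/177) = 43/20 - 7/59 = 2397/1180 ≈ 2.0314)
-411353/(o + E(11))² - 326765/(-74406) = -411353/(2397/1180 - 6)² - 326765/(-74406) = -411353/((-4683/1180)²) - 326765*(-1/74406) = -411353/21930489/1392400 + 326765/74406 = -411353*1392400/21930489 + 326765/74406 = -572767917200/21930489 + 326765/74406 = -14203401176981705/543919988178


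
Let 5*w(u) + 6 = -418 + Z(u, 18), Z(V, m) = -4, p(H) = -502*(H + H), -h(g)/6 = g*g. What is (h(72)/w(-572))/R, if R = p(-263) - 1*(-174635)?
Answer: 4320/5215501 ≈ 0.00082830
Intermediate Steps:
h(g) = -6*g² (h(g) = -6*g*g = -6*g²)
p(H) = -1004*H
R = 438687 (R = -1004*(-263) - 1*(-174635) = 264052 + 174635 = 438687)
w(u) = -428/5 (w(u) = -6/5 + (-418 - 4)/5 = -6/5 + (⅕)*(-422) = -6/5 - 422/5 = -428/5)
(h(72)/w(-572))/R = ((-6*72²)/(-428/5))/438687 = (-6*5184*(-5/428))*(1/438687) = -31104*(-5/428)*(1/438687) = (38880/107)*(1/438687) = 4320/5215501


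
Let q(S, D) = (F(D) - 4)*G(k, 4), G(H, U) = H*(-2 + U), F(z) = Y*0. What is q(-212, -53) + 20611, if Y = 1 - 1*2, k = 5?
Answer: 20571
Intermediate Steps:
Y = -1 (Y = 1 - 2 = -1)
F(z) = 0 (F(z) = -1*0 = 0)
q(S, D) = -40 (q(S, D) = (0 - 4)*(5*(-2 + 4)) = -20*2 = -4*10 = -40)
q(-212, -53) + 20611 = -40 + 20611 = 20571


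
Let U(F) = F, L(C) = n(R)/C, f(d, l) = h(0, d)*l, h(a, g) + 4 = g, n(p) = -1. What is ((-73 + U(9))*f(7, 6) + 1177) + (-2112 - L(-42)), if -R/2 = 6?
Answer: -87655/42 ≈ -2087.0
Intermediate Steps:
R = -12 (R = -2*6 = -12)
h(a, g) = -4 + g
f(d, l) = l*(-4 + d) (f(d, l) = (-4 + d)*l = l*(-4 + d))
L(C) = -1/C
((-73 + U(9))*f(7, 6) + 1177) + (-2112 - L(-42)) = ((-73 + 9)*(6*(-4 + 7)) + 1177) + (-2112 - (-1)/(-42)) = (-384*3 + 1177) + (-2112 - (-1)*(-1)/42) = (-64*18 + 1177) + (-2112 - 1*1/42) = (-1152 + 1177) + (-2112 - 1/42) = 25 - 88705/42 = -87655/42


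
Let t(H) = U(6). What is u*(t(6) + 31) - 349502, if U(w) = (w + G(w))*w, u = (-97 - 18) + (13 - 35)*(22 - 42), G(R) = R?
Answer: -316027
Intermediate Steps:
u = 325 (u = -115 - 22*(-20) = -115 + 440 = 325)
U(w) = 2*w² (U(w) = (w + w)*w = (2*w)*w = 2*w²)
t(H) = 72 (t(H) = 2*6² = 2*36 = 72)
u*(t(6) + 31) - 349502 = 325*(72 + 31) - 349502 = 325*103 - 349502 = 33475 - 349502 = -316027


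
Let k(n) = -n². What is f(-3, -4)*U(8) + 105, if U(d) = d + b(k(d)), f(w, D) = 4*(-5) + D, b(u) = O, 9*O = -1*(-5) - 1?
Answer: -293/3 ≈ -97.667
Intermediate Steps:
O = 4/9 (O = (-1*(-5) - 1)/9 = (5 - 1)/9 = (⅑)*4 = 4/9 ≈ 0.44444)
b(u) = 4/9
f(w, D) = -20 + D
U(d) = 4/9 + d (U(d) = d + 4/9 = 4/9 + d)
f(-3, -4)*U(8) + 105 = (-20 - 4)*(4/9 + 8) + 105 = -24*76/9 + 105 = -608/3 + 105 = -293/3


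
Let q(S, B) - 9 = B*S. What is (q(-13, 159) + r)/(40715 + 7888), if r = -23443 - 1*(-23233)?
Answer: -756/16201 ≈ -0.046664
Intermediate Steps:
q(S, B) = 9 + B*S
r = -210 (r = -23443 + 23233 = -210)
(q(-13, 159) + r)/(40715 + 7888) = ((9 + 159*(-13)) - 210)/(40715 + 7888) = ((9 - 2067) - 210)/48603 = (-2058 - 210)*(1/48603) = -2268*1/48603 = -756/16201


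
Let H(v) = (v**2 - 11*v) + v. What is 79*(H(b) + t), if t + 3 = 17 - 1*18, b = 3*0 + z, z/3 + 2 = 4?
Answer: -2212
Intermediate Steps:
z = 6 (z = -6 + 3*4 = -6 + 12 = 6)
b = 6 (b = 3*0 + 6 = 0 + 6 = 6)
H(v) = v**2 - 10*v
t = -4 (t = -3 + (17 - 1*18) = -3 + (17 - 18) = -3 - 1 = -4)
79*(H(b) + t) = 79*(6*(-10 + 6) - 4) = 79*(6*(-4) - 4) = 79*(-24 - 4) = 79*(-28) = -2212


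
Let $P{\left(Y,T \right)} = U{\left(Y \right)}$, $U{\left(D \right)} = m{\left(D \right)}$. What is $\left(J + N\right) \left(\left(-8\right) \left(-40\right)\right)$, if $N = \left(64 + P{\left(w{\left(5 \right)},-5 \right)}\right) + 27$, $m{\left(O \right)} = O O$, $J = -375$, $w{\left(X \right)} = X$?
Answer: $-82880$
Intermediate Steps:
$m{\left(O \right)} = O^{2}$
$U{\left(D \right)} = D^{2}$
$P{\left(Y,T \right)} = Y^{2}$
$N = 116$ ($N = \left(64 + 5^{2}\right) + 27 = \left(64 + 25\right) + 27 = 89 + 27 = 116$)
$\left(J + N\right) \left(\left(-8\right) \left(-40\right)\right) = \left(-375 + 116\right) \left(\left(-8\right) \left(-40\right)\right) = \left(-259\right) 320 = -82880$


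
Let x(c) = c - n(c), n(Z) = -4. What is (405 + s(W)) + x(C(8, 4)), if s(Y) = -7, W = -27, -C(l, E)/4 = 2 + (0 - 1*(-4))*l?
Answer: 266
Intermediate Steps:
C(l, E) = -8 - 16*l (C(l, E) = -4*(2 + (0 - 1*(-4))*l) = -4*(2 + (0 + 4)*l) = -4*(2 + 4*l) = -8 - 16*l)
x(c) = 4 + c (x(c) = c - 1*(-4) = c + 4 = 4 + c)
(405 + s(W)) + x(C(8, 4)) = (405 - 7) + (4 + (-8 - 16*8)) = 398 + (4 + (-8 - 128)) = 398 + (4 - 136) = 398 - 132 = 266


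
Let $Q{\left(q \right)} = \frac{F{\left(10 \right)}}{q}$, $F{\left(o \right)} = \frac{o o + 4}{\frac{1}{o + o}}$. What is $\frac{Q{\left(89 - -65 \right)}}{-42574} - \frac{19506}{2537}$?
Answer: $- \frac{31973584334}{4158394163} \approx -7.6889$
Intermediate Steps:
$F{\left(o \right)} = 2 o \left(4 + o^{2}\right)$ ($F{\left(o \right)} = \frac{o^{2} + 4}{\frac{1}{2 o}} = \frac{4 + o^{2}}{\frac{1}{2} \frac{1}{o}} = \left(4 + o^{2}\right) 2 o = 2 o \left(4 + o^{2}\right)$)
$Q{\left(q \right)} = \frac{2080}{q}$ ($Q{\left(q \right)} = \frac{2 \cdot 10 \left(4 + 10^{2}\right)}{q} = \frac{2 \cdot 10 \left(4 + 100\right)}{q} = \frac{2 \cdot 10 \cdot 104}{q} = \frac{2080}{q}$)
$\frac{Q{\left(89 - -65 \right)}}{-42574} - \frac{19506}{2537} = \frac{2080 \frac{1}{89 - -65}}{-42574} - \frac{19506}{2537} = \frac{2080}{89 + 65} \left(- \frac{1}{42574}\right) - \frac{19506}{2537} = \frac{2080}{154} \left(- \frac{1}{42574}\right) - \frac{19506}{2537} = 2080 \cdot \frac{1}{154} \left(- \frac{1}{42574}\right) - \frac{19506}{2537} = \frac{1040}{77} \left(- \frac{1}{42574}\right) - \frac{19506}{2537} = - \frac{520}{1639099} - \frac{19506}{2537} = - \frac{31973584334}{4158394163}$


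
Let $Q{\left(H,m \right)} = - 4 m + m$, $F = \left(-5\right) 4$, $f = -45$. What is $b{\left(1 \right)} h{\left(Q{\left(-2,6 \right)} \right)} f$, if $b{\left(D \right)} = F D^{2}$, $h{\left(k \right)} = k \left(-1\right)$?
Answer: $16200$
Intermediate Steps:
$F = -20$
$Q{\left(H,m \right)} = - 3 m$
$h{\left(k \right)} = - k$
$b{\left(D \right)} = - 20 D^{2}$
$b{\left(1 \right)} h{\left(Q{\left(-2,6 \right)} \right)} f = - 20 \cdot 1^{2} \left(- \left(-3\right) 6\right) \left(-45\right) = \left(-20\right) 1 \left(\left(-1\right) \left(-18\right)\right) \left(-45\right) = \left(-20\right) 18 \left(-45\right) = \left(-360\right) \left(-45\right) = 16200$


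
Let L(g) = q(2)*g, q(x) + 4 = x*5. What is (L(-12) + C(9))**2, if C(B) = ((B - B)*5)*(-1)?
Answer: 5184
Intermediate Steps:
q(x) = -4 + 5*x (q(x) = -4 + x*5 = -4 + 5*x)
C(B) = 0 (C(B) = (0*5)*(-1) = 0*(-1) = 0)
L(g) = 6*g (L(g) = (-4 + 5*2)*g = (-4 + 10)*g = 6*g)
(L(-12) + C(9))**2 = (6*(-12) + 0)**2 = (-72 + 0)**2 = (-72)**2 = 5184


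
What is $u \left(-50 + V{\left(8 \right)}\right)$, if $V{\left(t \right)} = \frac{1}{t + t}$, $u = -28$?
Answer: $\frac{5593}{4} \approx 1398.3$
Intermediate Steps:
$V{\left(t \right)} = \frac{1}{2 t}$
$u \left(-50 + V{\left(8 \right)}\right) = - 28 \left(-50 + \frac{1}{2 \cdot 8}\right) = - 28 \left(-50 + \frac{1}{2} \cdot \frac{1}{8}\right) = - 28 \left(-50 + \frac{1}{16}\right) = \left(-28\right) \left(- \frac{799}{16}\right) = \frac{5593}{4}$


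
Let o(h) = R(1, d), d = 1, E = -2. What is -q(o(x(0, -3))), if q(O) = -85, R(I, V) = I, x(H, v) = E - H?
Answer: 85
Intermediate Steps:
x(H, v) = -2 - H
o(h) = 1
-q(o(x(0, -3))) = -1*(-85) = 85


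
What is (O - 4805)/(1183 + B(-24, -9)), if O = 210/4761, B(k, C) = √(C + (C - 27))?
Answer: -9020925095/2221060458 + 7625465*I*√5/740353486 ≈ -4.0615 + 0.023031*I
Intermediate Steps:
B(k, C) = √(-27 + 2*C) (B(k, C) = √(C + (-27 + C)) = √(-27 + 2*C))
O = 70/1587 (O = 210*(1/4761) = 70/1587 ≈ 0.044108)
(O - 4805)/(1183 + B(-24, -9)) = (70/1587 - 4805)/(1183 + √(-27 + 2*(-9))) = -7625465/(1587*(1183 + √(-27 - 18))) = -7625465/(1587*(1183 + √(-45))) = -7625465/(1587*(1183 + 3*I*√5))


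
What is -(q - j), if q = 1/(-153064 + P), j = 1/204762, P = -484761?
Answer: 842587/130602322650 ≈ 6.4515e-6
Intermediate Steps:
j = 1/204762 ≈ 4.8837e-6
q = -1/637825 (q = 1/(-153064 - 484761) = 1/(-637825) = -1/637825 ≈ -1.5678e-6)
-(q - j) = -(-1/637825 - 1*1/204762) = -(-1/637825 - 1/204762) = -1*(-842587/130602322650) = 842587/130602322650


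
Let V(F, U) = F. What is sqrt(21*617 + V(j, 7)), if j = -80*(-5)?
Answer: 19*sqrt(37) ≈ 115.57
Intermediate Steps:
j = 400
sqrt(21*617 + V(j, 7)) = sqrt(21*617 + 400) = sqrt(12957 + 400) = sqrt(13357) = 19*sqrt(37)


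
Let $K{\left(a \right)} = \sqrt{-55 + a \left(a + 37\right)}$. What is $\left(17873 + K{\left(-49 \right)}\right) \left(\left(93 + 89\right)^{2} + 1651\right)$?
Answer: $621533575 + 34775 \sqrt{533} \approx 6.2234 \cdot 10^{8}$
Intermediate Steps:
$K{\left(a \right)} = \sqrt{-55 + a \left(37 + a\right)}$
$\left(17873 + K{\left(-49 \right)}\right) \left(\left(93 + 89\right)^{2} + 1651\right) = \left(17873 + \sqrt{-55 + \left(-49\right)^{2} + 37 \left(-49\right)}\right) \left(\left(93 + 89\right)^{2} + 1651\right) = \left(17873 + \sqrt{-55 + 2401 - 1813}\right) \left(182^{2} + 1651\right) = \left(17873 + \sqrt{533}\right) \left(33124 + 1651\right) = \left(17873 + \sqrt{533}\right) 34775 = 621533575 + 34775 \sqrt{533}$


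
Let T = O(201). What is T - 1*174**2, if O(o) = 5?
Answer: -30271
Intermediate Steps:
T = 5
T - 1*174**2 = 5 - 1*174**2 = 5 - 1*30276 = 5 - 30276 = -30271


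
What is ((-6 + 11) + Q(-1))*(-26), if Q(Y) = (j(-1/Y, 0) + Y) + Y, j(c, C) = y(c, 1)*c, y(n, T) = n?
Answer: -104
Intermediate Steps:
j(c, C) = c² (j(c, C) = c*c = c²)
Q(Y) = Y⁻² + 2*Y (Q(Y) = ((-1/Y)² + Y) + Y = (Y⁻² + Y) + Y = (Y + Y⁻²) + Y = Y⁻² + 2*Y)
((-6 + 11) + Q(-1))*(-26) = ((-6 + 11) + ((-1)⁻² + 2*(-1)))*(-26) = (5 + (1 - 2))*(-26) = (5 - 1)*(-26) = 4*(-26) = -104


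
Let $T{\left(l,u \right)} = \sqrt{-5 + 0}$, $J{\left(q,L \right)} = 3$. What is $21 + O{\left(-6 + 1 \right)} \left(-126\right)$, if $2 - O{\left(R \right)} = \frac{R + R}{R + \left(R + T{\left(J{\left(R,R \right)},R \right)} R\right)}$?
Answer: $\frac{21 \left(- 11 \sqrt{5} + 10 i\right)}{\sqrt{5} - 2 i} \approx -175.0 - 62.61 i$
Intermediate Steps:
$T{\left(l,u \right)} = i \sqrt{5}$ ($T{\left(l,u \right)} = \sqrt{-5} = i \sqrt{5}$)
$O{\left(R \right)} = 2 - \frac{2 R}{2 R + i R \sqrt{5}}$ ($O{\left(R \right)} = 2 - \frac{R + R}{R + \left(R + i \sqrt{5} R\right)} = 2 - \frac{2 R}{R + \left(R + i R \sqrt{5}\right)} = 2 - \frac{2 R}{2 R + i R \sqrt{5}}$)
$21 + O{\left(-6 + 1 \right)} \left(-126\right) = 21 + \left(\frac{14}{9} + \frac{2 i \sqrt{5}}{9}\right) \left(-126\right) = 21 - \left(196 + 28 i \sqrt{5}\right) = -175 - 28 i \sqrt{5}$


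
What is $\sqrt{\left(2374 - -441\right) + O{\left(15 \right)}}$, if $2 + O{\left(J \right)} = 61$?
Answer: $\sqrt{2874} \approx 53.61$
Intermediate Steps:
$O{\left(J \right)} = 59$ ($O{\left(J \right)} = -2 + 61 = 59$)
$\sqrt{\left(2374 - -441\right) + O{\left(15 \right)}} = \sqrt{\left(2374 - -441\right) + 59} = \sqrt{\left(2374 + 441\right) + 59} = \sqrt{2815 + 59} = \sqrt{2874}$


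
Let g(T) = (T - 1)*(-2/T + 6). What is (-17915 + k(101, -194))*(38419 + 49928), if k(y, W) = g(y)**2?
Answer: 306158496432495/10201 ≈ 3.0013e+10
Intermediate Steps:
g(T) = (-1 + T)*(6 - 2/T)
k(y, W) = (-8 + 2/y + 6*y)**2
(-17915 + k(101, -194))*(38419 + 49928) = (-17915 + 4*(1 + 101*(-4 + 3*101))**2/101**2)*(38419 + 49928) = (-17915 + 4*(1/10201)*(1 + 101*(-4 + 303))**2)*88347 = (-17915 + 4*(1/10201)*(1 + 101*299)**2)*88347 = (-17915 + 4*(1/10201)*(1 + 30199)**2)*88347 = (-17915 + 4*(1/10201)*30200**2)*88347 = (-17915 + 4*(1/10201)*912040000)*88347 = (-17915 + 3648160000/10201)*88347 = (3465409085/10201)*88347 = 306158496432495/10201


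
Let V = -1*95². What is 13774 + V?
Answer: 4749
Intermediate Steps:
V = -9025 (V = -1*9025 = -9025)
13774 + V = 13774 - 9025 = 4749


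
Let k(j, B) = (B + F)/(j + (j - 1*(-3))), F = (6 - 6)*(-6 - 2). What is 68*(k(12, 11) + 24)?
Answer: 44812/27 ≈ 1659.7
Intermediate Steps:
F = 0 (F = 0*(-8) = 0)
k(j, B) = B/(3 + 2*j) (k(j, B) = (B + 0)/(j + (j - 1*(-3))) = B/(j + (j + 3)) = B/(j + (3 + j)) = B/(3 + 2*j))
68*(k(12, 11) + 24) = 68*(11/(3 + 2*12) + 24) = 68*(11/(3 + 24) + 24) = 68*(11/27 + 24) = 68*(659/27) = 44812/27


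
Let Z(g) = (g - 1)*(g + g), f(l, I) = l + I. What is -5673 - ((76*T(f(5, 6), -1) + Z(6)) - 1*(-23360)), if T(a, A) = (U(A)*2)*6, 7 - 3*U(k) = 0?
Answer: -31221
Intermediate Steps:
U(k) = 7/3 (U(k) = 7/3 - ⅓*0 = 7/3 + 0 = 7/3)
f(l, I) = I + l
T(a, A) = 28 (T(a, A) = ((7/3)*2)*6 = (14/3)*6 = 28)
Z(g) = 2*g*(-1 + g) (Z(g) = (-1 + g)*(2*g) = 2*g*(-1 + g))
-5673 - ((76*T(f(5, 6), -1) + Z(6)) - 1*(-23360)) = -5673 - ((76*28 + 2*6*(-1 + 6)) - 1*(-23360)) = -5673 - ((2128 + 2*6*5) + 23360) = -5673 - ((2128 + 60) + 23360) = -5673 - (2188 + 23360) = -5673 - 1*25548 = -5673 - 25548 = -31221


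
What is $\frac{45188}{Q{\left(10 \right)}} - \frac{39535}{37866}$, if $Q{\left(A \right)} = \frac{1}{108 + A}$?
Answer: $\frac{201908439809}{37866} \approx 5.3322 \cdot 10^{6}$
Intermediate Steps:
$\frac{45188}{Q{\left(10 \right)}} - \frac{39535}{37866} = \frac{45188}{\frac{1}{108 + 10}} - \frac{39535}{37866} = \frac{45188}{\frac{1}{118}} - \frac{39535}{37866} = 45188 \frac{1}{\frac{1}{118}} - \frac{39535}{37866} = 45188 \cdot 118 - \frac{39535}{37866} = 5332184 - \frac{39535}{37866} = \frac{201908439809}{37866}$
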